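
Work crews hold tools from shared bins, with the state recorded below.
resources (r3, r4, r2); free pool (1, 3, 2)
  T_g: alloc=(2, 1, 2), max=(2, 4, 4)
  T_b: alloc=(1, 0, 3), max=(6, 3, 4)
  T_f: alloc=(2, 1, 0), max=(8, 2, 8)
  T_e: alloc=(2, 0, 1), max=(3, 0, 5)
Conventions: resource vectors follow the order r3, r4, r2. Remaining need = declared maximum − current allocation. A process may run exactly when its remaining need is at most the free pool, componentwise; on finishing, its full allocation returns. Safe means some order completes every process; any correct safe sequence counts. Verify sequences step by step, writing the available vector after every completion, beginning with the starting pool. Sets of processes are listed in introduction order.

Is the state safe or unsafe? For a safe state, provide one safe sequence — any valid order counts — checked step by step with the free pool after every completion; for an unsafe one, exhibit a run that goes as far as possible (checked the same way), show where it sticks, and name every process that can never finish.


SAFE, for example via the order T_g, T_e, T_b, T_f.
Key observation: T_g is the earliest step where a requested resource binds exactly: need (0, 3, 2), pool (1, 3, 2) at its turn.
Step-by-step check:
  pool = (1, 3, 2)
  T_g needs (0, 3, 2) <= (1, 3, 2) -> finishes; pool += (2, 1, 2) = (3, 4, 4)
  T_e needs (1, 0, 4) <= (3, 4, 4) -> finishes; pool += (2, 0, 1) = (5, 4, 5)
  T_b needs (5, 3, 1) <= (5, 4, 5) -> finishes; pool += (1, 0, 3) = (6, 4, 8)
  T_f needs (6, 1, 8) <= (6, 4, 8) -> finishes; pool += (2, 1, 0) = (8, 5, 8)


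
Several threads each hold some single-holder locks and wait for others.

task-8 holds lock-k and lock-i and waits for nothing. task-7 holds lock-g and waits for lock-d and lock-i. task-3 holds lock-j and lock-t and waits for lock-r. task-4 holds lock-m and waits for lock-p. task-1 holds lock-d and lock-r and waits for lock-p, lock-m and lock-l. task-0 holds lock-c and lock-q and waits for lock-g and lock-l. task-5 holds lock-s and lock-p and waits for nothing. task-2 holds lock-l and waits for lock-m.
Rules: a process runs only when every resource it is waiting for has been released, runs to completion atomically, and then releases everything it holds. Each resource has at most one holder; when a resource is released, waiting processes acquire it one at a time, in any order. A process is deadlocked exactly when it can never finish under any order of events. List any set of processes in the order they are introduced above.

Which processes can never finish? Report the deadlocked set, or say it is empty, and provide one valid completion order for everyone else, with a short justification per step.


The deadlocked set is empty.
Key observation: there is no circular wait here — follow any chain and it reaches a process that is free to run now.
The rest can finish in the order task-5, task-4, task-2, task-1, task-8, task-3, task-7, task-0.
Verifying each step:
  run task-5 (it waits on nothing); releases lock-s and lock-p
  task-4 waits on lock-p — all released -> runs and releases lock-m
  task-2 waits on lock-m — all released -> runs and releases lock-l
  task-1 waits on lock-p, lock-m and lock-l — all released -> runs and releases lock-d and lock-r
  run task-8 (it waits on nothing); releases lock-k and lock-i
  task-3 waits on lock-r — all released -> runs and releases lock-j and lock-t
  task-7 waits on lock-d and lock-i — all released -> runs and releases lock-g
  task-0 waits on lock-g and lock-l — all released -> runs and releases lock-c and lock-q


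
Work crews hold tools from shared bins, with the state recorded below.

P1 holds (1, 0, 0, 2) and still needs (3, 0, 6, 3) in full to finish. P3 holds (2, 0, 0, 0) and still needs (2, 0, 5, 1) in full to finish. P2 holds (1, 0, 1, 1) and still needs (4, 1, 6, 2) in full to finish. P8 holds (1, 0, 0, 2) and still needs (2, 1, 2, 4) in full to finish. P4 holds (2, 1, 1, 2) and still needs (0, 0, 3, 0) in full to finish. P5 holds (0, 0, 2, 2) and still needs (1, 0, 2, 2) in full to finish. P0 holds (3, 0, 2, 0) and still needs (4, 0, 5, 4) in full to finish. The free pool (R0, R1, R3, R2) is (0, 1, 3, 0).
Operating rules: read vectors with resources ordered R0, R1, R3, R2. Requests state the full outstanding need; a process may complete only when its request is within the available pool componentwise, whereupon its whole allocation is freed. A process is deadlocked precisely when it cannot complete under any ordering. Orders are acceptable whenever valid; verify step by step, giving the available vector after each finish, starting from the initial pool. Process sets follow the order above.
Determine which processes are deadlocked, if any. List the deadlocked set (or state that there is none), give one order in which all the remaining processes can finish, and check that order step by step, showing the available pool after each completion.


Nothing here is deadlocked.
Key observation: no deadlock: P4 fits now, and the freed resources carry the rest through.
A valid finishing order for the others: P4, P5, P3, P0, P1, P8, P2. Step-by-step check:
  pool = (0, 1, 3, 0)
  P4: need (0, 0, 3, 0) fits (0, 1, 3, 0); releases (2, 1, 1, 2), pool now (2, 2, 4, 2)
  P5: need (1, 0, 2, 2) fits (2, 2, 4, 2); releases (0, 0, 2, 2), pool now (2, 2, 6, 4)
  P3: need (2, 0, 5, 1) fits (2, 2, 6, 4); releases (2, 0, 0, 0), pool now (4, 2, 6, 4)
  P0: need (4, 0, 5, 4) fits (4, 2, 6, 4); releases (3, 0, 2, 0), pool now (7, 2, 8, 4)
  P1: need (3, 0, 6, 3) fits (7, 2, 8, 4); releases (1, 0, 0, 2), pool now (8, 2, 8, 6)
  P8: need (2, 1, 2, 4) fits (8, 2, 8, 6); releases (1, 0, 0, 2), pool now (9, 2, 8, 8)
  P2: need (4, 1, 6, 2) fits (9, 2, 8, 8); releases (1, 0, 1, 1), pool now (10, 2, 9, 9)


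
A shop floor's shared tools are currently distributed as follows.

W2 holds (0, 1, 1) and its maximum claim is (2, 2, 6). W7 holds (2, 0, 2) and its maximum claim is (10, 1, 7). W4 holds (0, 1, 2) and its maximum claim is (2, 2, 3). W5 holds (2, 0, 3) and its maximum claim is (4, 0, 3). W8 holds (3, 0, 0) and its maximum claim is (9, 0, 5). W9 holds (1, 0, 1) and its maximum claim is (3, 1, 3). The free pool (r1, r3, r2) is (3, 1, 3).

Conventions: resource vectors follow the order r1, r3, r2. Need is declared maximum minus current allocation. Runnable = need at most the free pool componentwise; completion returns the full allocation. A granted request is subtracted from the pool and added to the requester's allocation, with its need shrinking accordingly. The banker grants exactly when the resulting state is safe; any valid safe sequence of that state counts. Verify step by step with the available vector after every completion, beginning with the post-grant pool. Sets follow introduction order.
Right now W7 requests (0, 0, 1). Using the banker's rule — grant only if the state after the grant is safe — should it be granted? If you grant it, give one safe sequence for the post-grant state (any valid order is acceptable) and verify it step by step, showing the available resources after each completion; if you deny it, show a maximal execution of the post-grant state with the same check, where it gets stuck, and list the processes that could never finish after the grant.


GRANT — the state after the grant stays safe, e.g. via W5, W9, W8, W4, W2, W7.
Key observation: post-grant, (3, 1, 2) remains, and an order beginning with W5 completes everyone.
Check on the post-grant state, step by step:
  pool = (3, 1, 2)
  W5 needs (2, 0, 0) <= (3, 1, 2) -> finishes; pool += (2, 0, 3) = (5, 1, 5)
  W9 needs (2, 1, 2) <= (5, 1, 5) -> finishes; pool += (1, 0, 1) = (6, 1, 6)
  W8 needs (6, 0, 5) <= (6, 1, 6) -> finishes; pool += (3, 0, 0) = (9, 1, 6)
  W4 needs (2, 1, 1) <= (9, 1, 6) -> finishes; pool += (0, 1, 2) = (9, 2, 8)
  W2 needs (2, 1, 5) <= (9, 2, 8) -> finishes; pool += (0, 1, 1) = (9, 3, 9)
  W7 needs (8, 1, 4) <= (9, 3, 9) -> finishes; pool += (2, 0, 3) = (11, 3, 12)


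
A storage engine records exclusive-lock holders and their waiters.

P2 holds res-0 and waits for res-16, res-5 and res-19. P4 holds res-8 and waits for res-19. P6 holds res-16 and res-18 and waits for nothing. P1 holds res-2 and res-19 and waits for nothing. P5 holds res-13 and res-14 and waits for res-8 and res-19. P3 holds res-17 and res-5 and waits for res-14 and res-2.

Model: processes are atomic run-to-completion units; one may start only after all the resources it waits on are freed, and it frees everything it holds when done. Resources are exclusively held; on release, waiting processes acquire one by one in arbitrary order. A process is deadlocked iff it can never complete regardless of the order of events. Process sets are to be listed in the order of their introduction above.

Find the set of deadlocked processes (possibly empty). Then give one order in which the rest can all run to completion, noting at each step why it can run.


No process is deadlocked.
Key observation: every chain of waits terminates; starting from the processes that wait on nothing, all the rest unlock in turn.
A valid finishing order for the others: P6, P1, P4, P5, P3, P2.
Step-by-step check:
  run P6 (it waits on nothing); releases res-16 and res-18
  run P1 (it waits on nothing); releases res-2 and res-19
  run P4 (all its waits — res-19 — are resolved); releases res-8
  run P5 (all its waits — res-8 and res-19 — are resolved); releases res-13 and res-14
  run P3 (all its waits — res-14 and res-2 — are resolved); releases res-17 and res-5
  run P2 (all its waits — res-16, res-5 and res-19 — are resolved); releases res-0


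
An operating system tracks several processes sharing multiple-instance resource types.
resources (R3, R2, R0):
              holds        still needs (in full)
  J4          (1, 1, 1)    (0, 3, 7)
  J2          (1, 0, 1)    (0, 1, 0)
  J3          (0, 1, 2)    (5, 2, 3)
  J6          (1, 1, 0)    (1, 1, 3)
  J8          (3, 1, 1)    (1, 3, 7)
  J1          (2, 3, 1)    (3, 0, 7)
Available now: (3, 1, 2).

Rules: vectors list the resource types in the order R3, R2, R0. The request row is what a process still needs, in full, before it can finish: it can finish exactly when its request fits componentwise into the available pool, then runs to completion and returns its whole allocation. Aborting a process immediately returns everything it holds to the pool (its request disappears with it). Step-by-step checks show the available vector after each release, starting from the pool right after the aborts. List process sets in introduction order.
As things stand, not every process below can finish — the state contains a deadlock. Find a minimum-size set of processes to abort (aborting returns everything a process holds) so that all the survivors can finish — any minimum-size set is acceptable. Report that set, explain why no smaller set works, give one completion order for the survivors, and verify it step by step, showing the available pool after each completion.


The answer: abort J4 and J1.
Key observation: no ordering could ever have run J8 before the abort of J4 and J1; with (3, 4, 2) back in the pool it fits at step 4.
No one abort is enough; case by case: J4 alone leaves J8 blocked (short on R0); J2 alone leaves J4 blocked (short on R0); J3 alone leaves J4 blocked (short on R0); J6 alone leaves J4 blocked (short on R0); J8 alone leaves J4 blocked (short on R0); J1 alone leaves J4 blocked (short on R0).
Survivors finish in the order: J2, J6, J3, J8. Check, step by step (pool after the aborts first):
  pool = (6, 5, 4)
  J2: need (0, 1, 0) fits (6, 5, 4); releases (1, 0, 1), pool now (7, 5, 5)
  J6: need (1, 1, 3) fits (7, 5, 5); releases (1, 1, 0), pool now (8, 6, 5)
  J3: need (5, 2, 3) fits (8, 6, 5); releases (0, 1, 2), pool now (8, 7, 7)
  J8: need (1, 3, 7) fits (8, 7, 7); releases (3, 1, 1), pool now (11, 8, 8)


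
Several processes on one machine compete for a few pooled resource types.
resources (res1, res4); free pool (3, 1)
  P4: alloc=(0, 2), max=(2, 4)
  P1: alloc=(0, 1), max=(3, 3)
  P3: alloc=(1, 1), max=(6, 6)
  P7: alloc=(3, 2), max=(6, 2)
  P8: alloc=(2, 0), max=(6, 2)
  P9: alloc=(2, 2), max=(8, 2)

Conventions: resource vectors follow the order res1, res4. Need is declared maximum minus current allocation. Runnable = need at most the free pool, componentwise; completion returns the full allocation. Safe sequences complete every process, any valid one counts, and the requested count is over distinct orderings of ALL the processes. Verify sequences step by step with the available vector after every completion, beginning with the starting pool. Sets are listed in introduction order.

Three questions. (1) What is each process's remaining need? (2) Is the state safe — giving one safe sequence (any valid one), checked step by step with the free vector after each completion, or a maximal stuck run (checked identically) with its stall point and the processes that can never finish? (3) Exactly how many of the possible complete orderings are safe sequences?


(1) Remaining need (order res1, res4):
  P4: (2, 2)
  P1: (3, 2)
  P3: (5, 5)
  P7: (3, 0)
  P8: (4, 2)
  P9: (6, 0)
(2) SAFE — a valid safe sequence is P7, P4, P3, P8, P1, P9.
Key observation: the first exact fit in this order is P7 — it needs (3, 0) with (3, 1) free, meeting a requested resource to the last unit.
Check, step by step:
  pool = (3, 1)
  P7: need (3, 0) fits (3, 1); releases (3, 2), pool now (6, 3)
  P4: need (2, 2) fits (6, 3); releases (0, 2), pool now (6, 5)
  P3: need (5, 5) fits (6, 5); releases (1, 1), pool now (7, 6)
  P8: need (4, 2) fits (7, 6); releases (2, 0), pool now (9, 6)
  P1: need (3, 2) fits (9, 6); releases (0, 1), pool now (9, 7)
  P9: need (6, 0) fits (9, 7); releases (2, 2), pool now (11, 9)
(3) The exact count: 80 of the possible complete orderings are safe sequences.


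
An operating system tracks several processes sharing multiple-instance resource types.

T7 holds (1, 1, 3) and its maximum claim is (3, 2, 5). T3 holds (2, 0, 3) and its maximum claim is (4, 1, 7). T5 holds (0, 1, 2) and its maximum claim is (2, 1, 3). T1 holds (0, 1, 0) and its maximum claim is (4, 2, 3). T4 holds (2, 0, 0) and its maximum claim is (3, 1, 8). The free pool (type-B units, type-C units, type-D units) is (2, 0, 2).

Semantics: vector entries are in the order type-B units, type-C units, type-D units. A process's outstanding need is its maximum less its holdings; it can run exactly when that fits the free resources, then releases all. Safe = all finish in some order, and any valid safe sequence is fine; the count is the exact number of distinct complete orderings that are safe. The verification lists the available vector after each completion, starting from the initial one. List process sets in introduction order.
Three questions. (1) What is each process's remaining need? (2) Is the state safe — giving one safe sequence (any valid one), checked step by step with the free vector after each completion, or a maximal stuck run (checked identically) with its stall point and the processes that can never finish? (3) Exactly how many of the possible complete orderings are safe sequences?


(1) Need matrix, components ordered type-B units, type-C units, type-D units:
  T7: (2, 1, 2)
  T3: (2, 1, 4)
  T5: (2, 0, 1)
  T1: (4, 1, 3)
  T4: (1, 1, 8)
(2) SAFE. One safe sequence: T5, T3, T7, T1, T4.
Key observation: the first exact fit in this order is T5 — it needs (2, 0, 1) with (2, 0, 2) free, meeting a requested resource to the last unit.
Walking it through:
  pool = (2, 0, 2)
  T5: need (2, 0, 1) fits (2, 0, 2); releases (0, 1, 2), pool now (2, 1, 4)
  T3: need (2, 1, 4) fits (2, 1, 4); releases (2, 0, 3), pool now (4, 1, 7)
  T7: need (2, 1, 2) fits (4, 1, 7); releases (1, 1, 3), pool now (5, 2, 10)
  T1: need (4, 1, 3) fits (5, 2, 10); releases (0, 1, 0), pool now (5, 3, 10)
  T4: need (1, 1, 8) fits (5, 3, 10); releases (2, 0, 0), pool now (7, 3, 10)
(3) Exactly 5 of the possible complete orderings are safe sequences.


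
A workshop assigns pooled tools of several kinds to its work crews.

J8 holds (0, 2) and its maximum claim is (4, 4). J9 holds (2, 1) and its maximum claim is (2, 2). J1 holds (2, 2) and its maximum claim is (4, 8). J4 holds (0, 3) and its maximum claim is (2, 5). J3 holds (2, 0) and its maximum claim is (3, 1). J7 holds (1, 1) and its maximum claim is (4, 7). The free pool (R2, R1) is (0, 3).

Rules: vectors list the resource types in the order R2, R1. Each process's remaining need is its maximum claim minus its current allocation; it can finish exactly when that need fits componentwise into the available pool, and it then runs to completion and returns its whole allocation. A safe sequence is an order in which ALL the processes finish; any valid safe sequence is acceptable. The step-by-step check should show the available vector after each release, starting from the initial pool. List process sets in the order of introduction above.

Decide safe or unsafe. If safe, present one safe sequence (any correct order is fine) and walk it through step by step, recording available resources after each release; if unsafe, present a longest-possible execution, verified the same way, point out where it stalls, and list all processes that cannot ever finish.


SAFE — a valid safe sequence is J9, J3, J4, J1, J8, J7.
Key observation: no step in this order meets a requested resource exactly; the smallest headroom is 1, first reached at J3 (need (1, 1), pool (2, 4)).
Verifying each step:
  pool = (0, 3)
  run J9 (needs (0, 1), free (0, 3)); after release of (2, 1) the pool is (2, 4)
  run J3 (needs (1, 1), free (2, 4)); after release of (2, 0) the pool is (4, 4)
  run J4 (needs (2, 2), free (4, 4)); after release of (0, 3) the pool is (4, 7)
  run J1 (needs (2, 6), free (4, 7)); after release of (2, 2) the pool is (6, 9)
  run J8 (needs (4, 2), free (6, 9)); after release of (0, 2) the pool is (6, 11)
  run J7 (needs (3, 6), free (6, 11)); after release of (1, 1) the pool is (7, 12)


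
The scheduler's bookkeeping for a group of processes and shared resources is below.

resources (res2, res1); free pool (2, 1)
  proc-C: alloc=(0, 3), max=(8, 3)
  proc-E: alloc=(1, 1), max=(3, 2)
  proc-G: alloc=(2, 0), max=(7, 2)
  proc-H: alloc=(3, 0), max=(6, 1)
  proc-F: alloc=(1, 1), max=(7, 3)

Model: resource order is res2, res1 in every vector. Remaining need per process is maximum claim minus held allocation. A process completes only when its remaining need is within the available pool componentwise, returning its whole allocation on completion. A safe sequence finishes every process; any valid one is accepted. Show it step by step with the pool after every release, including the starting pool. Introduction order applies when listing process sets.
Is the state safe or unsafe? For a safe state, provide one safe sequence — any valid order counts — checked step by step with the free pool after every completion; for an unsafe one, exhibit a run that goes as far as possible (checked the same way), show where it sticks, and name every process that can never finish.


SAFE. One safe sequence: proc-E, proc-H, proc-G, proc-F, proc-C.
Key observation: at proc-E the run first touches a limit — (2, 1) against (2, 1), exact on a resource it actually requests.
Check, step by step:
  pool = (2, 1)
  proc-E: need (2, 1) fits (2, 1); releases (1, 1), pool now (3, 2)
  proc-H: need (3, 1) fits (3, 2); releases (3, 0), pool now (6, 2)
  proc-G: need (5, 2) fits (6, 2); releases (2, 0), pool now (8, 2)
  proc-F: need (6, 2) fits (8, 2); releases (1, 1), pool now (9, 3)
  proc-C: need (8, 0) fits (9, 3); releases (0, 3), pool now (9, 6)


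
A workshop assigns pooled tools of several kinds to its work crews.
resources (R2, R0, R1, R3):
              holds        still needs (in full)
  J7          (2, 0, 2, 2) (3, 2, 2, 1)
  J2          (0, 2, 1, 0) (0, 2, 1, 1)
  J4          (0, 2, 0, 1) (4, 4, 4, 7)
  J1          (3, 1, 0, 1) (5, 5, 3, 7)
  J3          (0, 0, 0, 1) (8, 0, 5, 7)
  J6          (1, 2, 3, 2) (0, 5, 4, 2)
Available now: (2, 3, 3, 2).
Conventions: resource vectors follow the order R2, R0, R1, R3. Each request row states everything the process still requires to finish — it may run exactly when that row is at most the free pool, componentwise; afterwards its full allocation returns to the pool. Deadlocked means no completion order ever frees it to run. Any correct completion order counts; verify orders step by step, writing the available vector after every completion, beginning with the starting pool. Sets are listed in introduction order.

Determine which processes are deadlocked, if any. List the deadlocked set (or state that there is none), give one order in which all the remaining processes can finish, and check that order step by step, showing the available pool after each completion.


Deadlocked set: J4, J1 and J3.
Key observation: no order helps: past J2, J6, J7, the free pool tops out at (5, 7, 9, 6), below what each blocked process needs in R3.
A valid finishing order for the others: J2, J6, J7. Walking it through:
  pool = (2, 3, 3, 2)
  J2: need (0, 2, 1, 1) fits (2, 3, 3, 2); releases (0, 2, 1, 0), pool now (2, 5, 4, 2)
  J6: need (0, 5, 4, 2) fits (2, 5, 4, 2); releases (1, 2, 3, 2), pool now (3, 7, 7, 4)
  J7: need (3, 2, 2, 1) fits (3, 7, 7, 4); releases (2, 0, 2, 2), pool now (5, 7, 9, 6)
The blocked processes can never fit:
  J4 cannot run: need (4, 4, 4, 7) vs free (5, 7, 9, 6) (insufficient R3)
  J1 cannot run: need (5, 5, 3, 7) vs free (5, 7, 9, 6) (insufficient R3)
  J3 cannot run: need (8, 0, 5, 7) vs free (5, 7, 9, 6) (insufficient R2 and R3)


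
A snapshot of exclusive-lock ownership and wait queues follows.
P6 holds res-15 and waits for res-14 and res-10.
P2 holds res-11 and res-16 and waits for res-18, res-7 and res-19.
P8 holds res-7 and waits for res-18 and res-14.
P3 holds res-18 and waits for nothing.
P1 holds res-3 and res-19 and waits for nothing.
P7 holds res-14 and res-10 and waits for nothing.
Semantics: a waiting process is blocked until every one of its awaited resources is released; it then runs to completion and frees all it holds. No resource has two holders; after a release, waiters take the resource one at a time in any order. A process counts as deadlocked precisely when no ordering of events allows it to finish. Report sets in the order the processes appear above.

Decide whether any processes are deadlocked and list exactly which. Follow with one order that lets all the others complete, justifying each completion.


The deadlocked set is empty.
Key observation: all waits point, directly or indirectly, at processes that can finish, so nothing is permanently blocked.
The rest can finish in the order P1, P3, P7, P8, P2, P6.
Verifying each step:
  run P1 (it waits on nothing); releases res-3 and res-19
  run P3 (it waits on nothing); releases res-18
  run P7 (it waits on nothing); releases res-14 and res-10
  P8: everything it awaited (res-18 and res-14) is free; runs, freeing res-7
  P2: everything it awaited (res-18, res-7 and res-19) is free; runs, freeing res-11 and res-16
  P6: everything it awaited (res-14 and res-10) is free; runs, freeing res-15


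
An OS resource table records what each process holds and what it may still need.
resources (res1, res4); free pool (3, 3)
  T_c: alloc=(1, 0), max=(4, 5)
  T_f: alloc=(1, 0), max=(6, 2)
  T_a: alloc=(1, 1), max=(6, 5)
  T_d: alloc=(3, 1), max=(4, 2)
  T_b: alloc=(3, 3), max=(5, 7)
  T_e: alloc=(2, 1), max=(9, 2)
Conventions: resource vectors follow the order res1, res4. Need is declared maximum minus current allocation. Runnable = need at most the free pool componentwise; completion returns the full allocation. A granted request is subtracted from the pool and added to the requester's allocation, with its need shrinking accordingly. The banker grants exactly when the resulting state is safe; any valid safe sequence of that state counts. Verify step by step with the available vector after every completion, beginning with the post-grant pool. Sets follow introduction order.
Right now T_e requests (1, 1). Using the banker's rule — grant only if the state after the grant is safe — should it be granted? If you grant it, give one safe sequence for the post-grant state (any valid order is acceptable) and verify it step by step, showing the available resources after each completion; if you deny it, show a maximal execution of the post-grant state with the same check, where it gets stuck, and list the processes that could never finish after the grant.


GRANT: granting preserves safety; a valid post-grant sequence is T_d, T_f, T_e, T_a, T_b, T_c.
Key observation: granting shrinks the pool to (2, 2), yet T_d still fits and the chain goes through.
Verifying the post-grant state step by step:
  pool = (2, 2)
  run T_d (needs (1, 1), free (2, 2)); after release of (3, 1) the pool is (5, 3)
  run T_f (needs (5, 2), free (5, 3)); after release of (1, 0) the pool is (6, 3)
  run T_e (needs (6, 0), free (6, 3)); after release of (3, 2) the pool is (9, 5)
  run T_a (needs (5, 4), free (9, 5)); after release of (1, 1) the pool is (10, 6)
  run T_b (needs (2, 4), free (10, 6)); after release of (3, 3) the pool is (13, 9)
  run T_c (needs (3, 5), free (13, 9)); after release of (1, 0) the pool is (14, 9)


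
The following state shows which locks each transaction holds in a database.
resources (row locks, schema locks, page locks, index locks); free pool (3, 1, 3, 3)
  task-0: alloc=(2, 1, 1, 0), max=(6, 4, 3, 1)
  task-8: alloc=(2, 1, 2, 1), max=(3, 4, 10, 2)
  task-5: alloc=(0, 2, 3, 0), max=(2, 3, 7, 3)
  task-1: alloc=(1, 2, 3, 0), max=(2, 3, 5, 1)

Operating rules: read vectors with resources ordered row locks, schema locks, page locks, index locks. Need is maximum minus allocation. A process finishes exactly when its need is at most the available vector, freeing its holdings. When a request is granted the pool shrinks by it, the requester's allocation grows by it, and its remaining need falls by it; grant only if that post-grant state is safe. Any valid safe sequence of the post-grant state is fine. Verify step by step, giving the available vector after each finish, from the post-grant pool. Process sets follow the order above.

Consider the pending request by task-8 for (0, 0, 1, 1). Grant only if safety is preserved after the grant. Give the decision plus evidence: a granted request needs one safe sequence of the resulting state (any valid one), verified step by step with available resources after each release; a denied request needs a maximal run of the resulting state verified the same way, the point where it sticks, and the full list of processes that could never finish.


DENY: after the grant no complete ordering would exist.
Key observation: after task-1, task-0 the pool peaks at (6, 4, 6, 2), and each blocked process is short somewhere: task-8 on page locks; task-5 on index locks.
After a pretend grant, a maximal execution: task-1, task-0 — then nothing else fits. Check, step by step:
  pool = (3, 1, 2, 2)
  task-1 needs (1, 1, 2, 1) <= (3, 1, 2, 2) -> finishes; pool += (1, 2, 3, 0) = (4, 3, 5, 2)
  task-0 needs (4, 3, 2, 1) <= (4, 3, 5, 2) -> finishes; pool += (2, 1, 1, 0) = (6, 4, 6, 2)
  task-8 still needs (1, 3, 7, 0) but only (6, 4, 6, 2) is free — short on page locks
  task-5 still needs (2, 1, 4, 3) but only (6, 4, 6, 2) is free — short on index locks
Had the request been granted, task-8 and task-5 could never finish.


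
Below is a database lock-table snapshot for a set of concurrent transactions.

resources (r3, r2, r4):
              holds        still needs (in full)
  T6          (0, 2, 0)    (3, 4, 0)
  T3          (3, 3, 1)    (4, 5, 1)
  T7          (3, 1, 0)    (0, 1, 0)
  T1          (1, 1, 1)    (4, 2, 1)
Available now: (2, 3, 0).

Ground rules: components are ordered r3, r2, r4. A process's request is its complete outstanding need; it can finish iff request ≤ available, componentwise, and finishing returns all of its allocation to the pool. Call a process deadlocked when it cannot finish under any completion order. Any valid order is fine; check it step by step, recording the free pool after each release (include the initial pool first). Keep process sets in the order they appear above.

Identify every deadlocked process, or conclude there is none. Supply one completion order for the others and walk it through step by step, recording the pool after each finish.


Deadlocked set: T3 and T1.
Key observation: the wall is r4: completing T7, T6 brings the pool only to (5, 6, 0), and all the rest need more.
A valid finishing order for the others: T7, T6. Check, step by step:
  pool = (2, 3, 0)
  run T7 (needs (0, 1, 0), free (2, 3, 0)); after release of (3, 1, 0) the pool is (5, 4, 0)
  run T6 (needs (3, 4, 0), free (5, 4, 0)); after release of (0, 2, 0) the pool is (5, 6, 0)
The blocked processes can never fit:
  blocked: T3 wants (4, 5, 1), pool (5, 6, 0) — not enough r4
  blocked: T1 wants (4, 2, 1), pool (5, 6, 0) — not enough r4


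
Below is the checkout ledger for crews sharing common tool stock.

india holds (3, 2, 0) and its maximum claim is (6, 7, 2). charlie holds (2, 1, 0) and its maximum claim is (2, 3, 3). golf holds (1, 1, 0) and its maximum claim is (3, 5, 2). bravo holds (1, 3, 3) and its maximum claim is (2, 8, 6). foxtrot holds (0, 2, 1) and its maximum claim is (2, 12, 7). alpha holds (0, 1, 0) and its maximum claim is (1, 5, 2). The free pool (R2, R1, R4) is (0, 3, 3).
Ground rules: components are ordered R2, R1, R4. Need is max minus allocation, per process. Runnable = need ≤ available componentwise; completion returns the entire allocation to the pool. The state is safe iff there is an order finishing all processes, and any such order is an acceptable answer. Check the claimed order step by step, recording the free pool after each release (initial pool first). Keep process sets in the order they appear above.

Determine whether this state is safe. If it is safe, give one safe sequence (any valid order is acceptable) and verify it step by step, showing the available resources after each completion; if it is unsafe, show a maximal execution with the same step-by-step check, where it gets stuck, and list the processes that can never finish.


SAFE — a valid safe sequence is charlie, alpha, golf, india, bravo, foxtrot.
Key observation: charlie is the earliest step where a requested resource binds exactly: need (0, 2, 3), pool (0, 3, 3) at its turn.
Verifying each step:
  pool = (0, 3, 3)
  charlie: need (0, 2, 3) fits (0, 3, 3); releases (2, 1, 0), pool now (2, 4, 3)
  alpha: need (1, 4, 2) fits (2, 4, 3); releases (0, 1, 0), pool now (2, 5, 3)
  golf: need (2, 4, 2) fits (2, 5, 3); releases (1, 1, 0), pool now (3, 6, 3)
  india: need (3, 5, 2) fits (3, 6, 3); releases (3, 2, 0), pool now (6, 8, 3)
  bravo: need (1, 5, 3) fits (6, 8, 3); releases (1, 3, 3), pool now (7, 11, 6)
  foxtrot: need (2, 10, 6) fits (7, 11, 6); releases (0, 2, 1), pool now (7, 13, 7)


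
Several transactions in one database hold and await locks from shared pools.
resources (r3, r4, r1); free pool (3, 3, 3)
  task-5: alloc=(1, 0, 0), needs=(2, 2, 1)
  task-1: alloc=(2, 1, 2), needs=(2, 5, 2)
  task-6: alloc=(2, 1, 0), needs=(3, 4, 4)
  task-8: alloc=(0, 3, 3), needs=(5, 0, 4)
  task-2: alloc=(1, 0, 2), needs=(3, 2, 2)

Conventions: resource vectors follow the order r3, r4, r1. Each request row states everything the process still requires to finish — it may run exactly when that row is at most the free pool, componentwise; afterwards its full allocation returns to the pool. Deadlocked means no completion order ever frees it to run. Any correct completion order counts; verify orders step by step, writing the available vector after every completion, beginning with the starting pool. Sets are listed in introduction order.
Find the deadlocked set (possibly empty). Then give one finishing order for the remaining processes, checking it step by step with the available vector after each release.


No process is deadlocked.
Key observation: task-2 can run right away; the returned allocation unlocks the remaining processes in turn.
A valid finishing order for the others: task-2, task-5, task-8, task-6, task-1. Verifying each step:
  pool = (3, 3, 3)
  run task-2 (needs (3, 2, 2), free (3, 3, 3)); after release of (1, 0, 2) the pool is (4, 3, 5)
  run task-5 (needs (2, 2, 1), free (4, 3, 5)); after release of (1, 0, 0) the pool is (5, 3, 5)
  run task-8 (needs (5, 0, 4), free (5, 3, 5)); after release of (0, 3, 3) the pool is (5, 6, 8)
  run task-6 (needs (3, 4, 4), free (5, 6, 8)); after release of (2, 1, 0) the pool is (7, 7, 8)
  run task-1 (needs (2, 5, 2), free (7, 7, 8)); after release of (2, 1, 2) the pool is (9, 8, 10)


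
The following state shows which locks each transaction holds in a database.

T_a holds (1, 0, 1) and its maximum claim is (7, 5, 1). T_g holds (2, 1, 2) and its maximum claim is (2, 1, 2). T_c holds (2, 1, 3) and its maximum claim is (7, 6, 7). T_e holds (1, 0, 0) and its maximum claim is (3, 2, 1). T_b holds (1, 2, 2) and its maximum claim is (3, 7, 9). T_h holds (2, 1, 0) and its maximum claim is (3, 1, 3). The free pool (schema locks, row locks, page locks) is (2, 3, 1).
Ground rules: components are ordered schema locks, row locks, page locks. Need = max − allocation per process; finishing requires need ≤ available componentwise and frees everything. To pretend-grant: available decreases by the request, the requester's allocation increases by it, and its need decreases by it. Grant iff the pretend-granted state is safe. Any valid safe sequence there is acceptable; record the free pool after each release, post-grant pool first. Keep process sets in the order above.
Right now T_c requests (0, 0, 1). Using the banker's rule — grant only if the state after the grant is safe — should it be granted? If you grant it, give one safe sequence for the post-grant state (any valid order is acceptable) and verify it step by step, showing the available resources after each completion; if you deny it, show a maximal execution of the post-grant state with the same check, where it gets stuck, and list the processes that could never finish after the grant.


DENY: after the grant no complete ordering would exist.
Key observation: after T_g, T_e the pool peaks at (5, 4, 2), and each blocked process is short somewhere: T_a on schema locks, row locks; T_c on row locks, page locks; T_b on row locks, page locks; T_h on page locks.
After a pretend grant, a maximal execution: T_g, T_e — then nothing else fits. Walking it through:
  pool = (2, 3, 0)
  T_g needs (0, 0, 0) <= (2, 3, 0) -> finishes; pool += (2, 1, 2) = (4, 4, 2)
  T_e needs (2, 2, 1) <= (4, 4, 2) -> finishes; pool += (1, 0, 0) = (5, 4, 2)
  T_a cannot run: need (6, 5, 0) vs free (5, 4, 2) (insufficient schema locks and row locks)
  T_c cannot run: need (5, 5, 3) vs free (5, 4, 2) (insufficient row locks and page locks)
  T_b cannot run: need (2, 5, 7) vs free (5, 4, 2) (insufficient row locks and page locks)
  T_h cannot run: need (1, 0, 3) vs free (5, 4, 2) (insufficient page locks)
Processes that could never finish after the grant: T_a, T_c, T_b and T_h.


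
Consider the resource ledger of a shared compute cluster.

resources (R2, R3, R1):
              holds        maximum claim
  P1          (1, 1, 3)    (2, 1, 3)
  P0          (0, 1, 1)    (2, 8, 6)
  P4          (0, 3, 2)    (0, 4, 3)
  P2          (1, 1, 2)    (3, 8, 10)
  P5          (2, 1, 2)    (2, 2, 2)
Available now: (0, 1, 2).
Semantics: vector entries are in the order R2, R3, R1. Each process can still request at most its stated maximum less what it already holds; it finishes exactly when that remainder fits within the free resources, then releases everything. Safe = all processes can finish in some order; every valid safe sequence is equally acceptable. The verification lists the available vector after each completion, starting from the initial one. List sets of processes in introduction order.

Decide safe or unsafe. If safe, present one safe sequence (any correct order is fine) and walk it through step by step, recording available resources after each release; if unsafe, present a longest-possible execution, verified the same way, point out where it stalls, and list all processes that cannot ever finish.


The state is UNSAFE.
Key observation: no order helps: past P4, P5, P1, the free pool tops out at (3, 6, 9), below what each blocked process needs in R3.
A maximal execution: P4, P5, P1 — then nothing else fits. Step-by-step check:
  pool = (0, 1, 2)
  P4 needs (0, 1, 1) <= (0, 1, 2) -> finishes; pool += (0, 3, 2) = (0, 4, 4)
  P5 needs (0, 1, 0) <= (0, 4, 4) -> finishes; pool += (2, 1, 2) = (2, 5, 6)
  P1 needs (1, 0, 0) <= (2, 5, 6) -> finishes; pool += (1, 1, 3) = (3, 6, 9)
  P0 cannot run: need (2, 7, 5) vs free (3, 6, 9) (insufficient R3)
  P2 cannot run: need (2, 7, 8) vs free (3, 6, 9) (insufficient R3)
Never able to finish: P0 and P2.


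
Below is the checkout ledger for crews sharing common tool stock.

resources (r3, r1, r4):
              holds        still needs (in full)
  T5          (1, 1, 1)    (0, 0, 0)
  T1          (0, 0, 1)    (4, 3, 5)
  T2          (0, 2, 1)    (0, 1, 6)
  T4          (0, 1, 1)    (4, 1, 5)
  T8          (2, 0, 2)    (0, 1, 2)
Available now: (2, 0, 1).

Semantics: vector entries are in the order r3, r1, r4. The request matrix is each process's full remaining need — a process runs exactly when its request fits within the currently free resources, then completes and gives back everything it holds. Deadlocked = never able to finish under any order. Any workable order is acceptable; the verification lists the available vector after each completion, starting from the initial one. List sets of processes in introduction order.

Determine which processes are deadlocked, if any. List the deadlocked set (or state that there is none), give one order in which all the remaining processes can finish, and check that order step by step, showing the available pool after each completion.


The deadlocked set is T1, T2 and T4.
Key observation: r4 is the bottleneck — with T5, T8 done the pool holds (5, 1, 4), short of every remaining need.
A valid finishing order for the others: T5, T8. Verifying each step:
  pool = (2, 0, 1)
  T5: need (0, 0, 0) fits (2, 0, 1); releases (1, 1, 1), pool now (3, 1, 2)
  T8: need (0, 1, 2) fits (3, 1, 2); releases (2, 0, 2), pool now (5, 1, 4)
The blocked processes can never fit:
  blocked: T1 wants (4, 3, 5), pool (5, 1, 4) — not enough r1 and r4
  blocked: T2 wants (0, 1, 6), pool (5, 1, 4) — not enough r4
  blocked: T4 wants (4, 1, 5), pool (5, 1, 4) — not enough r4


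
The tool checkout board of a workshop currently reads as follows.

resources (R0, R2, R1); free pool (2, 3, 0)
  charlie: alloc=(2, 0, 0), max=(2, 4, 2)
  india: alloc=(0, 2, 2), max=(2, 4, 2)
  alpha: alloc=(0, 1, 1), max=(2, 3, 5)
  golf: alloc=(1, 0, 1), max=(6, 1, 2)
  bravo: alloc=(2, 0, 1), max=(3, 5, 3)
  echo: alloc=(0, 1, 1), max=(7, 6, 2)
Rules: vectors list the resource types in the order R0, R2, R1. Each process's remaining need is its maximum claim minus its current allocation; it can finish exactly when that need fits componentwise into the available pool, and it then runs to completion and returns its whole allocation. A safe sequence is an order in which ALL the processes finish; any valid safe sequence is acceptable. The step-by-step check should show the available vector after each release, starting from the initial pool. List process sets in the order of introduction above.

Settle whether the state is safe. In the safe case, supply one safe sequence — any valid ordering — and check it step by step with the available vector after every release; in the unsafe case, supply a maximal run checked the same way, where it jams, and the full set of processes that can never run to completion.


SAFE, for example via the order india, charlie, bravo, golf, echo, alpha.
Key observation: the order's first zero-slack moment is india ((2, 2, 0) needed, (2, 3, 0) free — a requested resource with nothing to spare).
Walking it through:
  pool = (2, 3, 0)
  india needs (2, 2, 0) <= (2, 3, 0) -> finishes; pool += (0, 2, 2) = (2, 5, 2)
  charlie needs (0, 4, 2) <= (2, 5, 2) -> finishes; pool += (2, 0, 0) = (4, 5, 2)
  bravo needs (1, 5, 2) <= (4, 5, 2) -> finishes; pool += (2, 0, 1) = (6, 5, 3)
  golf needs (5, 1, 1) <= (6, 5, 3) -> finishes; pool += (1, 0, 1) = (7, 5, 4)
  echo needs (7, 5, 1) <= (7, 5, 4) -> finishes; pool += (0, 1, 1) = (7, 6, 5)
  alpha needs (2, 2, 4) <= (7, 6, 5) -> finishes; pool += (0, 1, 1) = (7, 7, 6)
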